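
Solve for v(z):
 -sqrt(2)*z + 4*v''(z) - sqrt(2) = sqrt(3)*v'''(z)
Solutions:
 v(z) = C1 + C2*z + C3*exp(4*sqrt(3)*z/3) + sqrt(2)*z^3/24 + z^2*(sqrt(6) + 4*sqrt(2))/32


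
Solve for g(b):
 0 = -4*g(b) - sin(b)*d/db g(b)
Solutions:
 g(b) = C1*(cos(b)^2 + 2*cos(b) + 1)/(cos(b)^2 - 2*cos(b) + 1)


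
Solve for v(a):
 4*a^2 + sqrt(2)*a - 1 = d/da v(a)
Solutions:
 v(a) = C1 + 4*a^3/3 + sqrt(2)*a^2/2 - a


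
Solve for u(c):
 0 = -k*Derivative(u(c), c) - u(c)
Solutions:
 u(c) = C1*exp(-c/k)


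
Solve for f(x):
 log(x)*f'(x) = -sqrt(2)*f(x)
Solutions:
 f(x) = C1*exp(-sqrt(2)*li(x))


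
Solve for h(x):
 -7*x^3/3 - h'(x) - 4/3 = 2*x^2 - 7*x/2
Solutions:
 h(x) = C1 - 7*x^4/12 - 2*x^3/3 + 7*x^2/4 - 4*x/3


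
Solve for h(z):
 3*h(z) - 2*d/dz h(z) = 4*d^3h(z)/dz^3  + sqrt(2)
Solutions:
 h(z) = C1*exp(3^(1/3)*z*(-(27 + sqrt(753))^(1/3) + 2*3^(1/3)/(27 + sqrt(753))^(1/3))/12)*sin(3^(1/6)*z*(6/(27 + sqrt(753))^(1/3) + 3^(2/3)*(27 + sqrt(753))^(1/3))/12) + C2*exp(3^(1/3)*z*(-(27 + sqrt(753))^(1/3) + 2*3^(1/3)/(27 + sqrt(753))^(1/3))/12)*cos(3^(1/6)*z*(6/(27 + sqrt(753))^(1/3) + 3^(2/3)*(27 + sqrt(753))^(1/3))/12) + C3*exp(-3^(1/3)*z*(-(27 + sqrt(753))^(1/3) + 2*3^(1/3)/(27 + sqrt(753))^(1/3))/6) + sqrt(2)/3


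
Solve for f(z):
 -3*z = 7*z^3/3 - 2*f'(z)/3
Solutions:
 f(z) = C1 + 7*z^4/8 + 9*z^2/4


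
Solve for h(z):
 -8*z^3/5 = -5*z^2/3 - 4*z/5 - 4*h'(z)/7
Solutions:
 h(z) = C1 + 7*z^4/10 - 35*z^3/36 - 7*z^2/10


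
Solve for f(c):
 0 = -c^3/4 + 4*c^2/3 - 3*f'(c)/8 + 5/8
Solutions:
 f(c) = C1 - c^4/6 + 32*c^3/27 + 5*c/3


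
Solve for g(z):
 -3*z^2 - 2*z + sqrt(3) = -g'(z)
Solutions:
 g(z) = C1 + z^3 + z^2 - sqrt(3)*z


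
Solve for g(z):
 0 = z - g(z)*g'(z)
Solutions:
 g(z) = -sqrt(C1 + z^2)
 g(z) = sqrt(C1 + z^2)


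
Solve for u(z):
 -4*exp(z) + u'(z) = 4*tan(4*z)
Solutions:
 u(z) = C1 + 4*exp(z) - log(cos(4*z))


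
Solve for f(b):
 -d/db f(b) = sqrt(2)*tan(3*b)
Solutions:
 f(b) = C1 + sqrt(2)*log(cos(3*b))/3


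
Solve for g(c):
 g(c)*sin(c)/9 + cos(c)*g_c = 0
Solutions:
 g(c) = C1*cos(c)^(1/9)


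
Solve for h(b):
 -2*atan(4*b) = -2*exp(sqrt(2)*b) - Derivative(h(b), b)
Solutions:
 h(b) = C1 + 2*b*atan(4*b) - sqrt(2)*exp(sqrt(2)*b) - log(16*b^2 + 1)/4


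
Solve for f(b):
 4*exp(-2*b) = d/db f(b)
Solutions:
 f(b) = C1 - 2*exp(-2*b)


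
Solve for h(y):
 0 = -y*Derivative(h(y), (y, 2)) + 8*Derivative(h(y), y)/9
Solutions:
 h(y) = C1 + C2*y^(17/9)


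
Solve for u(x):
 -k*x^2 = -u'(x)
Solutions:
 u(x) = C1 + k*x^3/3


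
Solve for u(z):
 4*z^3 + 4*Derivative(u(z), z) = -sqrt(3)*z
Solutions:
 u(z) = C1 - z^4/4 - sqrt(3)*z^2/8


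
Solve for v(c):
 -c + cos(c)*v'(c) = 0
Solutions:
 v(c) = C1 + Integral(c/cos(c), c)


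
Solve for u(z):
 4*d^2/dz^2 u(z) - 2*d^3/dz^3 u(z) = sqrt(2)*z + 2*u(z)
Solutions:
 u(z) = C1*exp(z) + C2*exp(z*(1 - sqrt(5))/2) + C3*exp(z*(1 + sqrt(5))/2) - sqrt(2)*z/2


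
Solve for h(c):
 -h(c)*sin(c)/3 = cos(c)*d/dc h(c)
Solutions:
 h(c) = C1*cos(c)^(1/3)


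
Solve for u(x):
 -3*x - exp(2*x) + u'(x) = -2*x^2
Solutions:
 u(x) = C1 - 2*x^3/3 + 3*x^2/2 + exp(2*x)/2


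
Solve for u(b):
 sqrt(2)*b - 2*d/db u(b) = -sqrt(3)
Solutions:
 u(b) = C1 + sqrt(2)*b^2/4 + sqrt(3)*b/2


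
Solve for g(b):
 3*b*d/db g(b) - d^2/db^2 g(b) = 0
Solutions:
 g(b) = C1 + C2*erfi(sqrt(6)*b/2)


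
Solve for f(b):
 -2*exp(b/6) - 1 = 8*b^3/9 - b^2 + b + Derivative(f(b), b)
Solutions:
 f(b) = C1 - 2*b^4/9 + b^3/3 - b^2/2 - b - 12*exp(b/6)


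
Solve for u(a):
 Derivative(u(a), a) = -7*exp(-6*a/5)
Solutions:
 u(a) = C1 + 35*exp(-6*a/5)/6


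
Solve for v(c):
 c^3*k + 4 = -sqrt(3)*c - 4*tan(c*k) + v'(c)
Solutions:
 v(c) = C1 + c^4*k/4 + sqrt(3)*c^2/2 + 4*c + 4*Piecewise((-log(cos(c*k))/k, Ne(k, 0)), (0, True))


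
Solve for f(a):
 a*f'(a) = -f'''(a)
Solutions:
 f(a) = C1 + Integral(C2*airyai(-a) + C3*airybi(-a), a)


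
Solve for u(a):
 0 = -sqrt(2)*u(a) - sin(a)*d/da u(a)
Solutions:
 u(a) = C1*(cos(a) + 1)^(sqrt(2)/2)/(cos(a) - 1)^(sqrt(2)/2)


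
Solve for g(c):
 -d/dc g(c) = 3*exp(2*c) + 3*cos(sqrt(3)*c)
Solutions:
 g(c) = C1 - 3*exp(2*c)/2 - sqrt(3)*sin(sqrt(3)*c)


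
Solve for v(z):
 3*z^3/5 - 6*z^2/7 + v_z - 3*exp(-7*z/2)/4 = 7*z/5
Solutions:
 v(z) = C1 - 3*z^4/20 + 2*z^3/7 + 7*z^2/10 - 3*exp(-7*z/2)/14


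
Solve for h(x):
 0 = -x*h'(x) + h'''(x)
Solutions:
 h(x) = C1 + Integral(C2*airyai(x) + C3*airybi(x), x)


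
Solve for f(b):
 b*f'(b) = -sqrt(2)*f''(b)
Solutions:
 f(b) = C1 + C2*erf(2^(1/4)*b/2)


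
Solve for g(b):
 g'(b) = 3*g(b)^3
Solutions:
 g(b) = -sqrt(2)*sqrt(-1/(C1 + 3*b))/2
 g(b) = sqrt(2)*sqrt(-1/(C1 + 3*b))/2


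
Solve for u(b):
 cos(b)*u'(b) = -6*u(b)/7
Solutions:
 u(b) = C1*(sin(b) - 1)^(3/7)/(sin(b) + 1)^(3/7)


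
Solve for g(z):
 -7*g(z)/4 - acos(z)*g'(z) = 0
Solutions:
 g(z) = C1*exp(-7*Integral(1/acos(z), z)/4)


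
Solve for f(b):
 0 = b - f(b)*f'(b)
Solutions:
 f(b) = -sqrt(C1 + b^2)
 f(b) = sqrt(C1 + b^2)


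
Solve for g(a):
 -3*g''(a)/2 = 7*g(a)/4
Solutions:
 g(a) = C1*sin(sqrt(42)*a/6) + C2*cos(sqrt(42)*a/6)


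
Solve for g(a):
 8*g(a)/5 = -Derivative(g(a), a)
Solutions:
 g(a) = C1*exp(-8*a/5)


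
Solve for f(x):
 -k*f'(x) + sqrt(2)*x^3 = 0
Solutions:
 f(x) = C1 + sqrt(2)*x^4/(4*k)


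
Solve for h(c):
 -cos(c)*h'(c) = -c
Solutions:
 h(c) = C1 + Integral(c/cos(c), c)


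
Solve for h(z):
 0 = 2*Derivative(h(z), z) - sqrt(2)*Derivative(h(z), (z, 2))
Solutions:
 h(z) = C1 + C2*exp(sqrt(2)*z)


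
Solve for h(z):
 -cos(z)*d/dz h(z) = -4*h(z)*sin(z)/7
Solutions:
 h(z) = C1/cos(z)^(4/7)


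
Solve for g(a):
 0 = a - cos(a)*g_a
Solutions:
 g(a) = C1 + Integral(a/cos(a), a)


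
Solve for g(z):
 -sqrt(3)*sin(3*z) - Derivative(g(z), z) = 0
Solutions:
 g(z) = C1 + sqrt(3)*cos(3*z)/3


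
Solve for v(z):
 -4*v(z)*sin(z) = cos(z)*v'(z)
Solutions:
 v(z) = C1*cos(z)^4


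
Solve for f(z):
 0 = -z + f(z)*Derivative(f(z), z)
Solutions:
 f(z) = -sqrt(C1 + z^2)
 f(z) = sqrt(C1 + z^2)


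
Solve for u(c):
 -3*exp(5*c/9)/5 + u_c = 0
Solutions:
 u(c) = C1 + 27*exp(5*c/9)/25


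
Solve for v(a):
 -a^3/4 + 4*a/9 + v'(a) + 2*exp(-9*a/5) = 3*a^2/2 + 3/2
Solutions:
 v(a) = C1 + a^4/16 + a^3/2 - 2*a^2/9 + 3*a/2 + 10*exp(-9*a/5)/9


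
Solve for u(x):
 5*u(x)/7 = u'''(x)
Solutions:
 u(x) = C3*exp(5^(1/3)*7^(2/3)*x/7) + (C1*sin(sqrt(3)*5^(1/3)*7^(2/3)*x/14) + C2*cos(sqrt(3)*5^(1/3)*7^(2/3)*x/14))*exp(-5^(1/3)*7^(2/3)*x/14)


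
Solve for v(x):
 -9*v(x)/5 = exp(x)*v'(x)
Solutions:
 v(x) = C1*exp(9*exp(-x)/5)


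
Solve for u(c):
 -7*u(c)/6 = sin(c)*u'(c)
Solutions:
 u(c) = C1*(cos(c) + 1)^(7/12)/(cos(c) - 1)^(7/12)


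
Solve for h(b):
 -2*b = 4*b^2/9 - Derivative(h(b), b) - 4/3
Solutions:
 h(b) = C1 + 4*b^3/27 + b^2 - 4*b/3


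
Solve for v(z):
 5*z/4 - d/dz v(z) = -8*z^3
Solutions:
 v(z) = C1 + 2*z^4 + 5*z^2/8


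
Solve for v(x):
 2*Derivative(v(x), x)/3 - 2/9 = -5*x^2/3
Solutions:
 v(x) = C1 - 5*x^3/6 + x/3


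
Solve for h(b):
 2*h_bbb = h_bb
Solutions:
 h(b) = C1 + C2*b + C3*exp(b/2)


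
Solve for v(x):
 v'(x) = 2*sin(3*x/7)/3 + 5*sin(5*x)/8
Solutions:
 v(x) = C1 - 14*cos(3*x/7)/9 - cos(5*x)/8


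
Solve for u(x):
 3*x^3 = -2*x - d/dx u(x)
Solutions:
 u(x) = C1 - 3*x^4/4 - x^2


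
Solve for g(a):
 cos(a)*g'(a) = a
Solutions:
 g(a) = C1 + Integral(a/cos(a), a)


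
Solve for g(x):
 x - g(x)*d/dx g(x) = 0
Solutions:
 g(x) = -sqrt(C1 + x^2)
 g(x) = sqrt(C1 + x^2)


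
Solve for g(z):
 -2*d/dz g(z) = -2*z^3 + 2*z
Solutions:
 g(z) = C1 + z^4/4 - z^2/2


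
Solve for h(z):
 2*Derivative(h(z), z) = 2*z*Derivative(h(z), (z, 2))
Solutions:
 h(z) = C1 + C2*z^2


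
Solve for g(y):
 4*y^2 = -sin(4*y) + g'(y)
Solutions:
 g(y) = C1 + 4*y^3/3 - cos(4*y)/4


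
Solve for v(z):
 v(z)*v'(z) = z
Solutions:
 v(z) = -sqrt(C1 + z^2)
 v(z) = sqrt(C1 + z^2)


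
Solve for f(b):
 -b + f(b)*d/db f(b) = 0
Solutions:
 f(b) = -sqrt(C1 + b^2)
 f(b) = sqrt(C1 + b^2)


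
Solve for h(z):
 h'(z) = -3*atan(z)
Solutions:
 h(z) = C1 - 3*z*atan(z) + 3*log(z^2 + 1)/2


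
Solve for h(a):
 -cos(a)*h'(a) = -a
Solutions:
 h(a) = C1 + Integral(a/cos(a), a)


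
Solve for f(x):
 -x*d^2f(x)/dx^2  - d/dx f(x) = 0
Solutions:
 f(x) = C1 + C2*log(x)


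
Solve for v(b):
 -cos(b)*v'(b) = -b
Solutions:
 v(b) = C1 + Integral(b/cos(b), b)


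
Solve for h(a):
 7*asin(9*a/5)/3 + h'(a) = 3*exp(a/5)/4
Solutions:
 h(a) = C1 - 7*a*asin(9*a/5)/3 - 7*sqrt(25 - 81*a^2)/27 + 15*exp(a/5)/4


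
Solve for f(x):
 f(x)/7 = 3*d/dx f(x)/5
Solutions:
 f(x) = C1*exp(5*x/21)


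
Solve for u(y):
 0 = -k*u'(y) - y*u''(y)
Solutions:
 u(y) = C1 + y^(1 - re(k))*(C2*sin(log(y)*Abs(im(k))) + C3*cos(log(y)*im(k)))


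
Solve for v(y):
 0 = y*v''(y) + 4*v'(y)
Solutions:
 v(y) = C1 + C2/y^3


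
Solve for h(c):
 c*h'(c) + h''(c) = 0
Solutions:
 h(c) = C1 + C2*erf(sqrt(2)*c/2)


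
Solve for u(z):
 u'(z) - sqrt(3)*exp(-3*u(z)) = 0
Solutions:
 u(z) = log(C1 + 3*sqrt(3)*z)/3
 u(z) = log((-3^(1/3) - 3^(5/6)*I)*(C1 + sqrt(3)*z)^(1/3)/2)
 u(z) = log((-3^(1/3) + 3^(5/6)*I)*(C1 + sqrt(3)*z)^(1/3)/2)


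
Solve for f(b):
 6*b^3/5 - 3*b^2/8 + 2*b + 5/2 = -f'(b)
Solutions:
 f(b) = C1 - 3*b^4/10 + b^3/8 - b^2 - 5*b/2


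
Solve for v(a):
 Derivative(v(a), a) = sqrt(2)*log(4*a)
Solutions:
 v(a) = C1 + sqrt(2)*a*log(a) - sqrt(2)*a + 2*sqrt(2)*a*log(2)


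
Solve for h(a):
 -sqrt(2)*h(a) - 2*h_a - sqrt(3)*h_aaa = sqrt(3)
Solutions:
 h(a) = C1*exp(-2^(1/6)*a*(-2^(2/3)*3^(1/6)*(9 + sqrt(16*sqrt(3) + 81))^(1/3) + 4*3^(1/3)/(9 + sqrt(16*sqrt(3) + 81))^(1/3))/12)*sin(2^(1/6)*a*(4*3^(5/6)/(9 + sqrt(16*sqrt(3) + 81))^(1/3) + 6^(2/3)*(9 + sqrt(16*sqrt(3) + 81))^(1/3))/12) + C2*exp(-2^(1/6)*a*(-2^(2/3)*3^(1/6)*(9 + sqrt(16*sqrt(3) + 81))^(1/3) + 4*3^(1/3)/(9 + sqrt(16*sqrt(3) + 81))^(1/3))/12)*cos(2^(1/6)*a*(4*3^(5/6)/(9 + sqrt(16*sqrt(3) + 81))^(1/3) + 6^(2/3)*(9 + sqrt(16*sqrt(3) + 81))^(1/3))/12) + C3*exp(2^(1/6)*a*(-2^(2/3)*3^(1/6)*(9 + sqrt(16*sqrt(3) + 81))^(1/3) + 4*3^(1/3)/(9 + sqrt(16*sqrt(3) + 81))^(1/3))/6) - sqrt(6)/2


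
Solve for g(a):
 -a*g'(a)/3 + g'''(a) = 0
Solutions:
 g(a) = C1 + Integral(C2*airyai(3^(2/3)*a/3) + C3*airybi(3^(2/3)*a/3), a)


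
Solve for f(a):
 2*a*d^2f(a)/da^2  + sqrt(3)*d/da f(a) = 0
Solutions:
 f(a) = C1 + C2*a^(1 - sqrt(3)/2)


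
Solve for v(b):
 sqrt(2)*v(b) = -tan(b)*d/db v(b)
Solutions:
 v(b) = C1/sin(b)^(sqrt(2))


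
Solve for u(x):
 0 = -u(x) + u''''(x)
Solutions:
 u(x) = C1*exp(-x) + C2*exp(x) + C3*sin(x) + C4*cos(x)


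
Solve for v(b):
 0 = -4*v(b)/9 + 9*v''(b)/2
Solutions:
 v(b) = C1*exp(-2*sqrt(2)*b/9) + C2*exp(2*sqrt(2)*b/9)


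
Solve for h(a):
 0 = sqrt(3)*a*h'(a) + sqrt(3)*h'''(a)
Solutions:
 h(a) = C1 + Integral(C2*airyai(-a) + C3*airybi(-a), a)


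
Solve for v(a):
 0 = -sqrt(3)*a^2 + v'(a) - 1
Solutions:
 v(a) = C1 + sqrt(3)*a^3/3 + a


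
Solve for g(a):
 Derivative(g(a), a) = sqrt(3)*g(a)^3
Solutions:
 g(a) = -sqrt(2)*sqrt(-1/(C1 + sqrt(3)*a))/2
 g(a) = sqrt(2)*sqrt(-1/(C1 + sqrt(3)*a))/2


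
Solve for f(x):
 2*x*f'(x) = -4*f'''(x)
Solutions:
 f(x) = C1 + Integral(C2*airyai(-2^(2/3)*x/2) + C3*airybi(-2^(2/3)*x/2), x)


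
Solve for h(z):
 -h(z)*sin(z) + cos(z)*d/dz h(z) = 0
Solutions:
 h(z) = C1/cos(z)


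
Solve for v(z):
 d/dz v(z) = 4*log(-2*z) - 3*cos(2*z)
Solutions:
 v(z) = C1 + 4*z*log(-z) - 4*z + 4*z*log(2) - 3*sin(2*z)/2


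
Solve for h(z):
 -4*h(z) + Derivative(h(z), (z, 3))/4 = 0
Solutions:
 h(z) = C3*exp(2*2^(1/3)*z) + (C1*sin(2^(1/3)*sqrt(3)*z) + C2*cos(2^(1/3)*sqrt(3)*z))*exp(-2^(1/3)*z)


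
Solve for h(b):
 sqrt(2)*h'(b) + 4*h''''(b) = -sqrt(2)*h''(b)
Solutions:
 h(b) = C1 + C2*exp(-3^(1/3)*b*(-(9*sqrt(2) + sqrt(6)*sqrt(sqrt(2) + 27))^(1/3) + sqrt(2)*3^(1/3)/(9*sqrt(2) + sqrt(6)*sqrt(sqrt(2) + 27))^(1/3))/12)*sin(3^(1/6)*b*(3*sqrt(2)/(9*sqrt(2) + sqrt(6)*sqrt(sqrt(2) + 27))^(1/3) + 3^(2/3)*(9*sqrt(2) + sqrt(6)*sqrt(sqrt(2) + 27))^(1/3))/12) + C3*exp(-3^(1/3)*b*(-(9*sqrt(2) + sqrt(6)*sqrt(sqrt(2) + 27))^(1/3) + sqrt(2)*3^(1/3)/(9*sqrt(2) + sqrt(6)*sqrt(sqrt(2) + 27))^(1/3))/12)*cos(3^(1/6)*b*(3*sqrt(2)/(9*sqrt(2) + sqrt(6)*sqrt(sqrt(2) + 27))^(1/3) + 3^(2/3)*(9*sqrt(2) + sqrt(6)*sqrt(sqrt(2) + 27))^(1/3))/12) + C4*exp(3^(1/3)*b*(-(9*sqrt(2) + sqrt(6)*sqrt(sqrt(2) + 27))^(1/3) + sqrt(2)*3^(1/3)/(9*sqrt(2) + sqrt(6)*sqrt(sqrt(2) + 27))^(1/3))/6)


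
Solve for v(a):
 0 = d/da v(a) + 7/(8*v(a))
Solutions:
 v(a) = -sqrt(C1 - 7*a)/2
 v(a) = sqrt(C1 - 7*a)/2


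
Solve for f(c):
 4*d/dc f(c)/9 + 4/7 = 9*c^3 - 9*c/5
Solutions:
 f(c) = C1 + 81*c^4/16 - 81*c^2/40 - 9*c/7


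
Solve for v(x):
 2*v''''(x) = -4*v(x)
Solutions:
 v(x) = (C1*sin(2^(3/4)*x/2) + C2*cos(2^(3/4)*x/2))*exp(-2^(3/4)*x/2) + (C3*sin(2^(3/4)*x/2) + C4*cos(2^(3/4)*x/2))*exp(2^(3/4)*x/2)


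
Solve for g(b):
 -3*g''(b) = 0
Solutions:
 g(b) = C1 + C2*b


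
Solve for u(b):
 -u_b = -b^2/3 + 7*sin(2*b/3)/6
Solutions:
 u(b) = C1 + b^3/9 + 7*cos(2*b/3)/4


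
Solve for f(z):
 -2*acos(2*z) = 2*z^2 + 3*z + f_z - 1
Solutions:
 f(z) = C1 - 2*z^3/3 - 3*z^2/2 - 2*z*acos(2*z) + z + sqrt(1 - 4*z^2)


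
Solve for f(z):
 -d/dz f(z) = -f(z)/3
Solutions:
 f(z) = C1*exp(z/3)


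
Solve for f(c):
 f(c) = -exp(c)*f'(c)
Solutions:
 f(c) = C1*exp(exp(-c))


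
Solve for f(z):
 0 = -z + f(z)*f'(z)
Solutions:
 f(z) = -sqrt(C1 + z^2)
 f(z) = sqrt(C1 + z^2)


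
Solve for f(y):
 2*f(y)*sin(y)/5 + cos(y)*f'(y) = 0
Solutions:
 f(y) = C1*cos(y)^(2/5)


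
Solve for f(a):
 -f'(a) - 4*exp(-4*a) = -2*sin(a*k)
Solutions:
 f(a) = C1 + exp(-4*a) - 2*cos(a*k)/k


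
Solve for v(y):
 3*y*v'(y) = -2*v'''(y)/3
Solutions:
 v(y) = C1 + Integral(C2*airyai(-6^(2/3)*y/2) + C3*airybi(-6^(2/3)*y/2), y)


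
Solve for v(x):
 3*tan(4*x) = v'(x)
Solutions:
 v(x) = C1 - 3*log(cos(4*x))/4


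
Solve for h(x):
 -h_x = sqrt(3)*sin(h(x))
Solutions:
 h(x) = -acos((-C1 - exp(2*sqrt(3)*x))/(C1 - exp(2*sqrt(3)*x))) + 2*pi
 h(x) = acos((-C1 - exp(2*sqrt(3)*x))/(C1 - exp(2*sqrt(3)*x)))


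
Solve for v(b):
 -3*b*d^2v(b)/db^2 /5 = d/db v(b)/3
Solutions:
 v(b) = C1 + C2*b^(4/9)


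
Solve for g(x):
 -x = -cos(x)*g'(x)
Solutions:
 g(x) = C1 + Integral(x/cos(x), x)


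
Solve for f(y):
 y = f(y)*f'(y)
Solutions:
 f(y) = -sqrt(C1 + y^2)
 f(y) = sqrt(C1 + y^2)


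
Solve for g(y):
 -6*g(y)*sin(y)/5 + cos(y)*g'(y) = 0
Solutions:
 g(y) = C1/cos(y)^(6/5)


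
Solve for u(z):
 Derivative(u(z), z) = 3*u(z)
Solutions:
 u(z) = C1*exp(3*z)


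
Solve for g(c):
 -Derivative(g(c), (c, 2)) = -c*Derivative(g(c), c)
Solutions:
 g(c) = C1 + C2*erfi(sqrt(2)*c/2)


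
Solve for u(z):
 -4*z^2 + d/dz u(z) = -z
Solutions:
 u(z) = C1 + 4*z^3/3 - z^2/2


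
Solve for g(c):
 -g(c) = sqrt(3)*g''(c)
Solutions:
 g(c) = C1*sin(3^(3/4)*c/3) + C2*cos(3^(3/4)*c/3)


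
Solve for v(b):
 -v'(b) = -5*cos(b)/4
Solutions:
 v(b) = C1 + 5*sin(b)/4


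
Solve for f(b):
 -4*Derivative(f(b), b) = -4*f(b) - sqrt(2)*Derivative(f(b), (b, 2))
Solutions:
 f(b) = (C1*sin(sqrt(2)*b*sqrt(-1 + sqrt(2))) + C2*cos(sqrt(2)*b*sqrt(-1 + sqrt(2))))*exp(sqrt(2)*b)


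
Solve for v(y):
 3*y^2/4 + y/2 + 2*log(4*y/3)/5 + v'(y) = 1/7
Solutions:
 v(y) = C1 - y^3/4 - y^2/4 - 2*y*log(y)/5 - 4*y*log(2)/5 + 2*y*log(3)/5 + 19*y/35


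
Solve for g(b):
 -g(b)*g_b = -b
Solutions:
 g(b) = -sqrt(C1 + b^2)
 g(b) = sqrt(C1 + b^2)


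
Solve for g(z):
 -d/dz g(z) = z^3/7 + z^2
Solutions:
 g(z) = C1 - z^4/28 - z^3/3


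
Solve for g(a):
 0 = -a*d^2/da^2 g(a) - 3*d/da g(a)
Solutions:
 g(a) = C1 + C2/a^2


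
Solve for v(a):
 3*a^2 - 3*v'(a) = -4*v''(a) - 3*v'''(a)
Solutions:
 v(a) = C1 + C2*exp(a*(-2 + sqrt(13))/3) + C3*exp(-a*(2 + sqrt(13))/3) + a^3/3 + 4*a^2/3 + 50*a/9


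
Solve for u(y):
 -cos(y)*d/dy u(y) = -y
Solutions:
 u(y) = C1 + Integral(y/cos(y), y)


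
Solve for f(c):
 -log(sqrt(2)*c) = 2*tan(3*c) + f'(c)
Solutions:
 f(c) = C1 - c*log(c) - c*log(2)/2 + c + 2*log(cos(3*c))/3


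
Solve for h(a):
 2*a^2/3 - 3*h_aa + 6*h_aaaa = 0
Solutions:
 h(a) = C1 + C2*a + C3*exp(-sqrt(2)*a/2) + C4*exp(sqrt(2)*a/2) + a^4/54 + 4*a^2/9


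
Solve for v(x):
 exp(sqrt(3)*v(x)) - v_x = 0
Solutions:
 v(x) = sqrt(3)*(2*log(-1/(C1 + x)) - log(3))/6


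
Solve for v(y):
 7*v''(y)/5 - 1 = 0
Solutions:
 v(y) = C1 + C2*y + 5*y^2/14


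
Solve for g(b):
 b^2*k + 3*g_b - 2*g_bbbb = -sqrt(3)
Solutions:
 g(b) = C1 + C4*exp(2^(2/3)*3^(1/3)*b/2) - b^3*k/9 - sqrt(3)*b/3 + (C2*sin(2^(2/3)*3^(5/6)*b/4) + C3*cos(2^(2/3)*3^(5/6)*b/4))*exp(-2^(2/3)*3^(1/3)*b/4)


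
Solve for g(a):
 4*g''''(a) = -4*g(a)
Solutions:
 g(a) = (C1*sin(sqrt(2)*a/2) + C2*cos(sqrt(2)*a/2))*exp(-sqrt(2)*a/2) + (C3*sin(sqrt(2)*a/2) + C4*cos(sqrt(2)*a/2))*exp(sqrt(2)*a/2)


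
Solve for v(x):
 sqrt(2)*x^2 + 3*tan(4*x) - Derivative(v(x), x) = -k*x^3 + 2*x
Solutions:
 v(x) = C1 + k*x^4/4 + sqrt(2)*x^3/3 - x^2 - 3*log(cos(4*x))/4


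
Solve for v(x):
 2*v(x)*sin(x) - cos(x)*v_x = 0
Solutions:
 v(x) = C1/cos(x)^2


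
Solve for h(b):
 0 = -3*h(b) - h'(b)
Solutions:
 h(b) = C1*exp(-3*b)


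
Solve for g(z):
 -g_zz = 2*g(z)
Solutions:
 g(z) = C1*sin(sqrt(2)*z) + C2*cos(sqrt(2)*z)


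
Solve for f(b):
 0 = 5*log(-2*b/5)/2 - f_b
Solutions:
 f(b) = C1 + 5*b*log(-b)/2 + 5*b*(-log(5) - 1 + log(2))/2


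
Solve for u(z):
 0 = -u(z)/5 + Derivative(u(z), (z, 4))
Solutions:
 u(z) = C1*exp(-5^(3/4)*z/5) + C2*exp(5^(3/4)*z/5) + C3*sin(5^(3/4)*z/5) + C4*cos(5^(3/4)*z/5)


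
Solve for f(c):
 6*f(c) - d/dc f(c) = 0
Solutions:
 f(c) = C1*exp(6*c)


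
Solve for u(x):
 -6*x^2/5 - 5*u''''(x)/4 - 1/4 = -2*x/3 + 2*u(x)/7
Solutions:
 u(x) = -21*x^2/5 + 7*x/3 + (C1*sin(2^(1/4)*35^(3/4)*x/35) + C2*cos(2^(1/4)*35^(3/4)*x/35))*exp(-2^(1/4)*35^(3/4)*x/35) + (C3*sin(2^(1/4)*35^(3/4)*x/35) + C4*cos(2^(1/4)*35^(3/4)*x/35))*exp(2^(1/4)*35^(3/4)*x/35) - 7/8


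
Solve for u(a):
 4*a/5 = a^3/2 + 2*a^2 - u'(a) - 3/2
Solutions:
 u(a) = C1 + a^4/8 + 2*a^3/3 - 2*a^2/5 - 3*a/2


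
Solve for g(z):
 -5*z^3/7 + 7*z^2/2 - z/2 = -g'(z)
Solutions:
 g(z) = C1 + 5*z^4/28 - 7*z^3/6 + z^2/4


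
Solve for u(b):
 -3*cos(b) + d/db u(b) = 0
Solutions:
 u(b) = C1 + 3*sin(b)


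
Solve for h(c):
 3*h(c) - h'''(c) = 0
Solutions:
 h(c) = C3*exp(3^(1/3)*c) + (C1*sin(3^(5/6)*c/2) + C2*cos(3^(5/6)*c/2))*exp(-3^(1/3)*c/2)


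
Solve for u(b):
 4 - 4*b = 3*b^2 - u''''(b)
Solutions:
 u(b) = C1 + C2*b + C3*b^2 + C4*b^3 + b^6/120 + b^5/30 - b^4/6


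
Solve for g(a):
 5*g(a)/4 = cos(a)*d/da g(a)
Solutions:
 g(a) = C1*(sin(a) + 1)^(5/8)/(sin(a) - 1)^(5/8)


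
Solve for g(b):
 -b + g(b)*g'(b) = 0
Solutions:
 g(b) = -sqrt(C1 + b^2)
 g(b) = sqrt(C1 + b^2)


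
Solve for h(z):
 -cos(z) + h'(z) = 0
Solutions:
 h(z) = C1 + sin(z)


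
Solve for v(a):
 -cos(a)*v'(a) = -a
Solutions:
 v(a) = C1 + Integral(a/cos(a), a)


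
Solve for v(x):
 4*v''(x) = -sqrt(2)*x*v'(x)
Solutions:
 v(x) = C1 + C2*erf(2^(3/4)*x/4)


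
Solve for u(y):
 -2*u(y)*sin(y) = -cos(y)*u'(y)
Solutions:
 u(y) = C1/cos(y)^2


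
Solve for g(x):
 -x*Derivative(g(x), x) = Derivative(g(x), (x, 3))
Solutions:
 g(x) = C1 + Integral(C2*airyai(-x) + C3*airybi(-x), x)


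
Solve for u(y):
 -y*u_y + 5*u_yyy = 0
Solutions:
 u(y) = C1 + Integral(C2*airyai(5^(2/3)*y/5) + C3*airybi(5^(2/3)*y/5), y)


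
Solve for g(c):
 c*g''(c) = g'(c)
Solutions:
 g(c) = C1 + C2*c^2


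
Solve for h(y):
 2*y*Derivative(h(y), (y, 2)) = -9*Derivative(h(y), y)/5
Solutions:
 h(y) = C1 + C2*y^(1/10)


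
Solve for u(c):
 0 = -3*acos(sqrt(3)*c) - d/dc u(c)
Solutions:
 u(c) = C1 - 3*c*acos(sqrt(3)*c) + sqrt(3)*sqrt(1 - 3*c^2)


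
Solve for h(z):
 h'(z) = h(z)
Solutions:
 h(z) = C1*exp(z)


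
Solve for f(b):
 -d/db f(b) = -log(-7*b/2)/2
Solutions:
 f(b) = C1 + b*log(-b)/2 + b*(-1 - log(2) + log(7))/2


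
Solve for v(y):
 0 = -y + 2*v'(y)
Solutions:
 v(y) = C1 + y^2/4


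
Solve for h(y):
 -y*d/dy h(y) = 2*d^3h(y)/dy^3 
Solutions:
 h(y) = C1 + Integral(C2*airyai(-2^(2/3)*y/2) + C3*airybi(-2^(2/3)*y/2), y)


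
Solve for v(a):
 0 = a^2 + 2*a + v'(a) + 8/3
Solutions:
 v(a) = C1 - a^3/3 - a^2 - 8*a/3


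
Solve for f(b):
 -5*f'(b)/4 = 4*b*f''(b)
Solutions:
 f(b) = C1 + C2*b^(11/16)


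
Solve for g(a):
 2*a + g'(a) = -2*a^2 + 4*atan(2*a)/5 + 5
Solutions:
 g(a) = C1 - 2*a^3/3 - a^2 + 4*a*atan(2*a)/5 + 5*a - log(4*a^2 + 1)/5


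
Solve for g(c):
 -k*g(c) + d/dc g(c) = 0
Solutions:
 g(c) = C1*exp(c*k)


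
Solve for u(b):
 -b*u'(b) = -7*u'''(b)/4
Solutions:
 u(b) = C1 + Integral(C2*airyai(14^(2/3)*b/7) + C3*airybi(14^(2/3)*b/7), b)


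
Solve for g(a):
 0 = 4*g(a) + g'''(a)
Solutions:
 g(a) = C3*exp(-2^(2/3)*a) + (C1*sin(2^(2/3)*sqrt(3)*a/2) + C2*cos(2^(2/3)*sqrt(3)*a/2))*exp(2^(2/3)*a/2)


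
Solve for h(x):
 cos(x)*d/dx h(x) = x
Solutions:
 h(x) = C1 + Integral(x/cos(x), x)


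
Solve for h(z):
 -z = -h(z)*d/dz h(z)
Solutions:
 h(z) = -sqrt(C1 + z^2)
 h(z) = sqrt(C1 + z^2)


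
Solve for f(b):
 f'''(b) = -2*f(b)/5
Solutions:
 f(b) = C3*exp(-2^(1/3)*5^(2/3)*b/5) + (C1*sin(2^(1/3)*sqrt(3)*5^(2/3)*b/10) + C2*cos(2^(1/3)*sqrt(3)*5^(2/3)*b/10))*exp(2^(1/3)*5^(2/3)*b/10)


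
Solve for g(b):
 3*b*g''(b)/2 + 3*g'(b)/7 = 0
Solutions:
 g(b) = C1 + C2*b^(5/7)


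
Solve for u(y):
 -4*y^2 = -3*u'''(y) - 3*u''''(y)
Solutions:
 u(y) = C1 + C2*y + C3*y^2 + C4*exp(-y) + y^5/45 - y^4/9 + 4*y^3/9


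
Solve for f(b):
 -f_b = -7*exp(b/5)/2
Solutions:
 f(b) = C1 + 35*exp(b/5)/2


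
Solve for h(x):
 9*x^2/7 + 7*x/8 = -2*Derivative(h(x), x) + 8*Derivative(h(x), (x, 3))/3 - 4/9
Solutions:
 h(x) = C1 + C2*exp(-sqrt(3)*x/2) + C3*exp(sqrt(3)*x/2) - 3*x^3/14 - 7*x^2/32 - 122*x/63


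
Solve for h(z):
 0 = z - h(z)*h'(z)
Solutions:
 h(z) = -sqrt(C1 + z^2)
 h(z) = sqrt(C1 + z^2)


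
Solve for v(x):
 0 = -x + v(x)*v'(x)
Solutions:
 v(x) = -sqrt(C1 + x^2)
 v(x) = sqrt(C1 + x^2)


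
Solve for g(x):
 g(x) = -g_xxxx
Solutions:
 g(x) = (C1*sin(sqrt(2)*x/2) + C2*cos(sqrt(2)*x/2))*exp(-sqrt(2)*x/2) + (C3*sin(sqrt(2)*x/2) + C4*cos(sqrt(2)*x/2))*exp(sqrt(2)*x/2)


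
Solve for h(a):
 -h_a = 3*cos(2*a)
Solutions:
 h(a) = C1 - 3*sin(2*a)/2


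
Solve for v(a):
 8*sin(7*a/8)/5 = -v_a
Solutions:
 v(a) = C1 + 64*cos(7*a/8)/35


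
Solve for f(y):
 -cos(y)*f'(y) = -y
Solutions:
 f(y) = C1 + Integral(y/cos(y), y)


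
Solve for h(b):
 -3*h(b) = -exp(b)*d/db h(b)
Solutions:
 h(b) = C1*exp(-3*exp(-b))


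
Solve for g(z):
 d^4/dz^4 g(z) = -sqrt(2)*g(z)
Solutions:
 g(z) = (C1*sin(2^(5/8)*z/2) + C2*cos(2^(5/8)*z/2))*exp(-2^(5/8)*z/2) + (C3*sin(2^(5/8)*z/2) + C4*cos(2^(5/8)*z/2))*exp(2^(5/8)*z/2)


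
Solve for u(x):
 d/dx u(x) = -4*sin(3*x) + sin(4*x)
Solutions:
 u(x) = C1 + 4*cos(3*x)/3 - cos(4*x)/4


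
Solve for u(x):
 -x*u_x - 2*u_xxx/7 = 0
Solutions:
 u(x) = C1 + Integral(C2*airyai(-2^(2/3)*7^(1/3)*x/2) + C3*airybi(-2^(2/3)*7^(1/3)*x/2), x)


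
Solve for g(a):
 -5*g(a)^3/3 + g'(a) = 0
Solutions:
 g(a) = -sqrt(6)*sqrt(-1/(C1 + 5*a))/2
 g(a) = sqrt(6)*sqrt(-1/(C1 + 5*a))/2


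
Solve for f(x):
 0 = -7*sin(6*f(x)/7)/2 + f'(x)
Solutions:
 -7*x/2 + 7*log(cos(6*f(x)/7) - 1)/12 - 7*log(cos(6*f(x)/7) + 1)/12 = C1


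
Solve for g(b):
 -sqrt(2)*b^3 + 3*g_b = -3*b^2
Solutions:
 g(b) = C1 + sqrt(2)*b^4/12 - b^3/3


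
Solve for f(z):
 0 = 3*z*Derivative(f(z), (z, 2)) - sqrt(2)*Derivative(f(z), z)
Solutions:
 f(z) = C1 + C2*z^(sqrt(2)/3 + 1)


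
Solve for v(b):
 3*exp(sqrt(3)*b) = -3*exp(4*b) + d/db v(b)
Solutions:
 v(b) = C1 + 3*exp(4*b)/4 + sqrt(3)*exp(sqrt(3)*b)


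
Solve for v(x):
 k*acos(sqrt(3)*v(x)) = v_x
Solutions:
 Integral(1/acos(sqrt(3)*_y), (_y, v(x))) = C1 + k*x


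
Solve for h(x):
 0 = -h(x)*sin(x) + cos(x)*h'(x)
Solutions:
 h(x) = C1/cos(x)


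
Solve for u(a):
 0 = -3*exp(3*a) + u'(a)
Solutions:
 u(a) = C1 + exp(3*a)


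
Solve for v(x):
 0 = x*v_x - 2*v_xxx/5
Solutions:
 v(x) = C1 + Integral(C2*airyai(2^(2/3)*5^(1/3)*x/2) + C3*airybi(2^(2/3)*5^(1/3)*x/2), x)


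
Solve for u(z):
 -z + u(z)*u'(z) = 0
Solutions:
 u(z) = -sqrt(C1 + z^2)
 u(z) = sqrt(C1 + z^2)


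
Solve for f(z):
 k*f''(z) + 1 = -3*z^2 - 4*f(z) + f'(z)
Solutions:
 f(z) = C1*exp(z*(1 - sqrt(1 - 16*k))/(2*k)) + C2*exp(z*(sqrt(1 - 16*k) + 1)/(2*k)) + 3*k/8 - 3*z^2/4 - 3*z/8 - 11/32


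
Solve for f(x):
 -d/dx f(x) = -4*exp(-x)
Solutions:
 f(x) = C1 - 4*exp(-x)


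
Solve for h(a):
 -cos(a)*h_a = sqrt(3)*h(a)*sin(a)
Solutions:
 h(a) = C1*cos(a)^(sqrt(3))


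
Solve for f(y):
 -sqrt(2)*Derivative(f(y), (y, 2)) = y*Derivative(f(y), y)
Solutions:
 f(y) = C1 + C2*erf(2^(1/4)*y/2)


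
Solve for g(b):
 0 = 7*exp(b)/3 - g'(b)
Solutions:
 g(b) = C1 + 7*exp(b)/3


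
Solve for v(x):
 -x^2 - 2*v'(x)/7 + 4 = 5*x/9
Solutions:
 v(x) = C1 - 7*x^3/6 - 35*x^2/36 + 14*x


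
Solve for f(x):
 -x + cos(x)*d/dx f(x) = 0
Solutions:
 f(x) = C1 + Integral(x/cos(x), x)


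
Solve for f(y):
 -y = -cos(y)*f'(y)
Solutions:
 f(y) = C1 + Integral(y/cos(y), y)


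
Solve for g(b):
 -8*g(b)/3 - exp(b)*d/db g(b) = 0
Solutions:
 g(b) = C1*exp(8*exp(-b)/3)


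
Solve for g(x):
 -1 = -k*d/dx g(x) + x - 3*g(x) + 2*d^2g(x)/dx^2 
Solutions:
 g(x) = C1*exp(x*(k - sqrt(k^2 + 24))/4) + C2*exp(x*(k + sqrt(k^2 + 24))/4) - k/9 + x/3 + 1/3


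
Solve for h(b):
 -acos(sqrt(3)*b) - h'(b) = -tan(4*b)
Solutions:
 h(b) = C1 - b*acos(sqrt(3)*b) + sqrt(3)*sqrt(1 - 3*b^2)/3 - log(cos(4*b))/4


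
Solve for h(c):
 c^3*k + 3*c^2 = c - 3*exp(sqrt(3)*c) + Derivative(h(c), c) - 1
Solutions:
 h(c) = C1 + c^4*k/4 + c^3 - c^2/2 + c + sqrt(3)*exp(sqrt(3)*c)


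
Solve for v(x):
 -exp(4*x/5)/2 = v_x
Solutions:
 v(x) = C1 - 5*exp(4*x/5)/8


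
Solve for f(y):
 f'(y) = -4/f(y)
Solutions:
 f(y) = -sqrt(C1 - 8*y)
 f(y) = sqrt(C1 - 8*y)


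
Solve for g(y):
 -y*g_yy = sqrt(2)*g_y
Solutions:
 g(y) = C1 + C2*y^(1 - sqrt(2))


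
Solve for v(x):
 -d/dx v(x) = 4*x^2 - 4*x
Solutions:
 v(x) = C1 - 4*x^3/3 + 2*x^2


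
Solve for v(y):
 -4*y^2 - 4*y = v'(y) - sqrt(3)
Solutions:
 v(y) = C1 - 4*y^3/3 - 2*y^2 + sqrt(3)*y


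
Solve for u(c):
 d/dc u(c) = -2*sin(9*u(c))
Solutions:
 u(c) = -acos((-C1 - exp(36*c))/(C1 - exp(36*c)))/9 + 2*pi/9
 u(c) = acos((-C1 - exp(36*c))/(C1 - exp(36*c)))/9


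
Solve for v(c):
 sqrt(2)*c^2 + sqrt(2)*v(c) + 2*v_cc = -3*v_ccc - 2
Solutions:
 v(c) = C1*exp(c*(-8 + 8*2^(1/3)/(16 + 243*sqrt(2) + sqrt(-256 + (16 + 243*sqrt(2))^2))^(1/3) + 2^(2/3)*(16 + 243*sqrt(2) + sqrt(-256 + (16 + 243*sqrt(2))^2))^(1/3))/36)*sin(2^(1/3)*sqrt(3)*c*(-2^(1/3)*(16 + 243*sqrt(2) + 27*sqrt(-256/729 + (16/27 + 9*sqrt(2))^2))^(1/3) + 8/(16 + 243*sqrt(2) + 27*sqrt(-256/729 + (16/27 + 9*sqrt(2))^2))^(1/3))/36) + C2*exp(c*(-8 + 8*2^(1/3)/(16 + 243*sqrt(2) + sqrt(-256 + (16 + 243*sqrt(2))^2))^(1/3) + 2^(2/3)*(16 + 243*sqrt(2) + sqrt(-256 + (16 + 243*sqrt(2))^2))^(1/3))/36)*cos(2^(1/3)*sqrt(3)*c*(-2^(1/3)*(16 + 243*sqrt(2) + 27*sqrt(-256/729 + (16/27 + 9*sqrt(2))^2))^(1/3) + 8/(16 + 243*sqrt(2) + 27*sqrt(-256/729 + (16/27 + 9*sqrt(2))^2))^(1/3))/36) + C3*exp(-c*(8*2^(1/3)/(16 + 243*sqrt(2) + sqrt(-256 + (16 + 243*sqrt(2))^2))^(1/3) + 4 + 2^(2/3)*(16 + 243*sqrt(2) + sqrt(-256 + (16 + 243*sqrt(2))^2))^(1/3))/18) - c^2 + sqrt(2)


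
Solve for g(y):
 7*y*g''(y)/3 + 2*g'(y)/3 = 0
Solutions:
 g(y) = C1 + C2*y^(5/7)


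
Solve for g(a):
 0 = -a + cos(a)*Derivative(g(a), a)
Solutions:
 g(a) = C1 + Integral(a/cos(a), a)


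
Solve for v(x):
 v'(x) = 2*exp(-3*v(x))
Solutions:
 v(x) = log(C1 + 6*x)/3
 v(x) = log((-3^(1/3) - 3^(5/6)*I)*(C1 + 2*x)^(1/3)/2)
 v(x) = log((-3^(1/3) + 3^(5/6)*I)*(C1 + 2*x)^(1/3)/2)


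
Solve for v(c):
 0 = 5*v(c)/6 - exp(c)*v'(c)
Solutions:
 v(c) = C1*exp(-5*exp(-c)/6)


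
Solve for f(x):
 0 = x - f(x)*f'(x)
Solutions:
 f(x) = -sqrt(C1 + x^2)
 f(x) = sqrt(C1 + x^2)


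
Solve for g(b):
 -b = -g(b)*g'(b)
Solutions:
 g(b) = -sqrt(C1 + b^2)
 g(b) = sqrt(C1 + b^2)


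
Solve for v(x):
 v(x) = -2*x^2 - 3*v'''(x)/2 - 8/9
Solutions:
 v(x) = C3*exp(-2^(1/3)*3^(2/3)*x/3) - 2*x^2 + (C1*sin(2^(1/3)*3^(1/6)*x/2) + C2*cos(2^(1/3)*3^(1/6)*x/2))*exp(2^(1/3)*3^(2/3)*x/6) - 8/9


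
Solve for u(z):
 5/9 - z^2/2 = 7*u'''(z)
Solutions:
 u(z) = C1 + C2*z + C3*z^2 - z^5/840 + 5*z^3/378


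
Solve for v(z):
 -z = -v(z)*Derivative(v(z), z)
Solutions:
 v(z) = -sqrt(C1 + z^2)
 v(z) = sqrt(C1 + z^2)


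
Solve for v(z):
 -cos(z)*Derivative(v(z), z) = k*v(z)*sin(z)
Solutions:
 v(z) = C1*exp(k*log(cos(z)))


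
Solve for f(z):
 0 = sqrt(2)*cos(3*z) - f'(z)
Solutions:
 f(z) = C1 + sqrt(2)*sin(3*z)/3


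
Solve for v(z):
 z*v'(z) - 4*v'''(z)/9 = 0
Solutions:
 v(z) = C1 + Integral(C2*airyai(2^(1/3)*3^(2/3)*z/2) + C3*airybi(2^(1/3)*3^(2/3)*z/2), z)


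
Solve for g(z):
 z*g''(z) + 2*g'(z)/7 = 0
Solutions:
 g(z) = C1 + C2*z^(5/7)


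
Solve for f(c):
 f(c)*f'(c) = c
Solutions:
 f(c) = -sqrt(C1 + c^2)
 f(c) = sqrt(C1 + c^2)


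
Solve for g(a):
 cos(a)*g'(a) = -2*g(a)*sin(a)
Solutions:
 g(a) = C1*cos(a)^2


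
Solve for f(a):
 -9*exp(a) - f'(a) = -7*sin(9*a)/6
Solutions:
 f(a) = C1 - 9*exp(a) - 7*cos(9*a)/54


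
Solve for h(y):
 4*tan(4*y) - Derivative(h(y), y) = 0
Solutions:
 h(y) = C1 - log(cos(4*y))


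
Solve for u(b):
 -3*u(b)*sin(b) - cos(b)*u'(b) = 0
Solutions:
 u(b) = C1*cos(b)^3


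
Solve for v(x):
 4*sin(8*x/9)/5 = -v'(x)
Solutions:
 v(x) = C1 + 9*cos(8*x/9)/10


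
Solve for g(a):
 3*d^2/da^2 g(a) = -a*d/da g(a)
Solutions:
 g(a) = C1 + C2*erf(sqrt(6)*a/6)


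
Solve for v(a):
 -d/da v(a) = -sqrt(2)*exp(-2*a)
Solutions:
 v(a) = C1 - sqrt(2)*exp(-2*a)/2


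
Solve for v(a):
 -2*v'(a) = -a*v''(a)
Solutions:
 v(a) = C1 + C2*a^3


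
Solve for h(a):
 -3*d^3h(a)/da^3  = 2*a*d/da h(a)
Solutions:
 h(a) = C1 + Integral(C2*airyai(-2^(1/3)*3^(2/3)*a/3) + C3*airybi(-2^(1/3)*3^(2/3)*a/3), a)


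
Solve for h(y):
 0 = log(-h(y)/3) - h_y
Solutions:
 -Integral(1/(log(-_y) - log(3)), (_y, h(y))) = C1 - y


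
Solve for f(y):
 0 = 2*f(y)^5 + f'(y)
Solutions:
 f(y) = -I*(1/(C1 + 8*y))^(1/4)
 f(y) = I*(1/(C1 + 8*y))^(1/4)
 f(y) = -(1/(C1 + 8*y))^(1/4)
 f(y) = (1/(C1 + 8*y))^(1/4)


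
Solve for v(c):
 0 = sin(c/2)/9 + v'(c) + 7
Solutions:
 v(c) = C1 - 7*c + 2*cos(c/2)/9


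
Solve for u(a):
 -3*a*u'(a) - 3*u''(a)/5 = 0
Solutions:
 u(a) = C1 + C2*erf(sqrt(10)*a/2)


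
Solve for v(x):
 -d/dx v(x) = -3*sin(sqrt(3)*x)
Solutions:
 v(x) = C1 - sqrt(3)*cos(sqrt(3)*x)


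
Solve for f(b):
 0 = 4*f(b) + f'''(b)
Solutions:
 f(b) = C3*exp(-2^(2/3)*b) + (C1*sin(2^(2/3)*sqrt(3)*b/2) + C2*cos(2^(2/3)*sqrt(3)*b/2))*exp(2^(2/3)*b/2)


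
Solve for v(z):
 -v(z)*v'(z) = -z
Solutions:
 v(z) = -sqrt(C1 + z^2)
 v(z) = sqrt(C1 + z^2)


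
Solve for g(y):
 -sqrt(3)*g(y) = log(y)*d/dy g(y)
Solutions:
 g(y) = C1*exp(-sqrt(3)*li(y))


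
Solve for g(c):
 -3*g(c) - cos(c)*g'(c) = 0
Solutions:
 g(c) = C1*(sin(c) - 1)^(3/2)/(sin(c) + 1)^(3/2)


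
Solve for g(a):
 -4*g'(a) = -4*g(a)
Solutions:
 g(a) = C1*exp(a)


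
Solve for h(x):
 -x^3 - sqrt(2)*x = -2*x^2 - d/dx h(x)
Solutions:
 h(x) = C1 + x^4/4 - 2*x^3/3 + sqrt(2)*x^2/2


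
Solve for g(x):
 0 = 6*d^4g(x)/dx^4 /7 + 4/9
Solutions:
 g(x) = C1 + C2*x + C3*x^2 + C4*x^3 - 7*x^4/324


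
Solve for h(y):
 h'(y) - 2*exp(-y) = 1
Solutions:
 h(y) = C1 + y - 2*exp(-y)


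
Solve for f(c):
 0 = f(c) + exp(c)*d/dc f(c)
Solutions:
 f(c) = C1*exp(exp(-c))


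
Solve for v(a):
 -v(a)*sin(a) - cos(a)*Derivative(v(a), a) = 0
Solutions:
 v(a) = C1*cos(a)


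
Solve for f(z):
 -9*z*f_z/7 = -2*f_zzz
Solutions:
 f(z) = C1 + Integral(C2*airyai(42^(2/3)*z/14) + C3*airybi(42^(2/3)*z/14), z)


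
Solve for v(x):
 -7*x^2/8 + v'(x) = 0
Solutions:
 v(x) = C1 + 7*x^3/24


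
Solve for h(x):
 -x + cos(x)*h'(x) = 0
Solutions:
 h(x) = C1 + Integral(x/cos(x), x)


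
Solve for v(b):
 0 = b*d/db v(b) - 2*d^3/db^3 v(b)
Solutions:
 v(b) = C1 + Integral(C2*airyai(2^(2/3)*b/2) + C3*airybi(2^(2/3)*b/2), b)


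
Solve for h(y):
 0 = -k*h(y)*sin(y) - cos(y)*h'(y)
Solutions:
 h(y) = C1*exp(k*log(cos(y)))


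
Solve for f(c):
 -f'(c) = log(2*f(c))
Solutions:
 Integral(1/(log(_y) + log(2)), (_y, f(c))) = C1 - c


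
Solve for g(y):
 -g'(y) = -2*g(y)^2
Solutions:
 g(y) = -1/(C1 + 2*y)


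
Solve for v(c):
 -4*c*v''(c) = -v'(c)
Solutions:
 v(c) = C1 + C2*c^(5/4)


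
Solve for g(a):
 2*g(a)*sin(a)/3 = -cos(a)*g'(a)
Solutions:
 g(a) = C1*cos(a)^(2/3)


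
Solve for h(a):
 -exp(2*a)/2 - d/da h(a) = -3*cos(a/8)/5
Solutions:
 h(a) = C1 - exp(2*a)/4 + 24*sin(a/8)/5


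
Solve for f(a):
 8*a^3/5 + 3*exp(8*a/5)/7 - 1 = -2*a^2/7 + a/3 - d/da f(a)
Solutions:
 f(a) = C1 - 2*a^4/5 - 2*a^3/21 + a^2/6 + a - 15*exp(8*a/5)/56


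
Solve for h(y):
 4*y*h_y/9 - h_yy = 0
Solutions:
 h(y) = C1 + C2*erfi(sqrt(2)*y/3)


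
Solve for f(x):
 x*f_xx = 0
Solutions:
 f(x) = C1 + C2*x


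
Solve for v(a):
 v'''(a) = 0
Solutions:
 v(a) = C1 + C2*a + C3*a^2


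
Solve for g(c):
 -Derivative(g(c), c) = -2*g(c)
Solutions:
 g(c) = C1*exp(2*c)


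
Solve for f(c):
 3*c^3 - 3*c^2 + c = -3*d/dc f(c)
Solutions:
 f(c) = C1 - c^4/4 + c^3/3 - c^2/6


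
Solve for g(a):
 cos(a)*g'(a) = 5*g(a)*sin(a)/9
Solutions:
 g(a) = C1/cos(a)^(5/9)


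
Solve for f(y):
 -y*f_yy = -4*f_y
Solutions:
 f(y) = C1 + C2*y^5


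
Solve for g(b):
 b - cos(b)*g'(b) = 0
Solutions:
 g(b) = C1 + Integral(b/cos(b), b)


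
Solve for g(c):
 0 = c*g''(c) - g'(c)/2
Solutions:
 g(c) = C1 + C2*c^(3/2)


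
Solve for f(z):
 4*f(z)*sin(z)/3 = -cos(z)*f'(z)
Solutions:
 f(z) = C1*cos(z)^(4/3)


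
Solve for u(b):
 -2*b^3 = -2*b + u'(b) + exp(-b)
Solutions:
 u(b) = C1 - b^4/2 + b^2 + exp(-b)


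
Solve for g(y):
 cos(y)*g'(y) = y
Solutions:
 g(y) = C1 + Integral(y/cos(y), y)


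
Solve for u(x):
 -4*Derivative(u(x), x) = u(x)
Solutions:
 u(x) = C1*exp(-x/4)


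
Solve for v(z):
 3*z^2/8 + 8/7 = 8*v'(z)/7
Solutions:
 v(z) = C1 + 7*z^3/64 + z


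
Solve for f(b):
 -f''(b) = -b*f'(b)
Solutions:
 f(b) = C1 + C2*erfi(sqrt(2)*b/2)


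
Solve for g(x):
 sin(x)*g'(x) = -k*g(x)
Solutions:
 g(x) = C1*exp(k*(-log(cos(x) - 1) + log(cos(x) + 1))/2)


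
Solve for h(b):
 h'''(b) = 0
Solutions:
 h(b) = C1 + C2*b + C3*b^2


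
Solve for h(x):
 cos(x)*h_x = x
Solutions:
 h(x) = C1 + Integral(x/cos(x), x)


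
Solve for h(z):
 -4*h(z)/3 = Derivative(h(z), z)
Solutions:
 h(z) = C1*exp(-4*z/3)


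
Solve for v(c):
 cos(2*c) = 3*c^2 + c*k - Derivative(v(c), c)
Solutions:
 v(c) = C1 + c^3 + c^2*k/2 - sin(2*c)/2


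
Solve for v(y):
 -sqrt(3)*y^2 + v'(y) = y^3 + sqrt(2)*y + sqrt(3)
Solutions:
 v(y) = C1 + y^4/4 + sqrt(3)*y^3/3 + sqrt(2)*y^2/2 + sqrt(3)*y


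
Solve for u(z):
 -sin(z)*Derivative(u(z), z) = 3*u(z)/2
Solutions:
 u(z) = C1*(cos(z) + 1)^(3/4)/(cos(z) - 1)^(3/4)


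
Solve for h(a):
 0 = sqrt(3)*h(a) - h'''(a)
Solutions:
 h(a) = C3*exp(3^(1/6)*a) + (C1*sin(3^(2/3)*a/2) + C2*cos(3^(2/3)*a/2))*exp(-3^(1/6)*a/2)


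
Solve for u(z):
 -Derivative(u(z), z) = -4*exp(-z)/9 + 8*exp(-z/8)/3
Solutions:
 u(z) = C1 - 4*exp(-z)/9 + 64*exp(-z/8)/3


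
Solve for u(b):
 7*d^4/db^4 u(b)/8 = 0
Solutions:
 u(b) = C1 + C2*b + C3*b^2 + C4*b^3


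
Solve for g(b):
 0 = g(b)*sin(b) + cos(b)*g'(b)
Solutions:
 g(b) = C1*cos(b)


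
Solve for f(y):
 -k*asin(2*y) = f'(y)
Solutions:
 f(y) = C1 - k*(y*asin(2*y) + sqrt(1 - 4*y^2)/2)


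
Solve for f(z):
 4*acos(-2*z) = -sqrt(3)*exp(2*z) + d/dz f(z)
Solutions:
 f(z) = C1 + 4*z*acos(-2*z) + 2*sqrt(1 - 4*z^2) + sqrt(3)*exp(2*z)/2


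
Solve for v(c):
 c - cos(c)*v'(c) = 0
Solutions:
 v(c) = C1 + Integral(c/cos(c), c)


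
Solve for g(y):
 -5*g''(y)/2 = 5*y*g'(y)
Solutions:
 g(y) = C1 + C2*erf(y)


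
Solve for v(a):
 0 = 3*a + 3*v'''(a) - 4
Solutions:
 v(a) = C1 + C2*a + C3*a^2 - a^4/24 + 2*a^3/9


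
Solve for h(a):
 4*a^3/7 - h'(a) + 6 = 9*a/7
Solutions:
 h(a) = C1 + a^4/7 - 9*a^2/14 + 6*a


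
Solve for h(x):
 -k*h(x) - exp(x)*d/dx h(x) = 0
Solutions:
 h(x) = C1*exp(k*exp(-x))


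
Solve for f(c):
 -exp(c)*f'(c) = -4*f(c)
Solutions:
 f(c) = C1*exp(-4*exp(-c))


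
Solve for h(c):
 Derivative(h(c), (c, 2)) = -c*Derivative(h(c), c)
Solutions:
 h(c) = C1 + C2*erf(sqrt(2)*c/2)


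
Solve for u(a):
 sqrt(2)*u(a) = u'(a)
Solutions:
 u(a) = C1*exp(sqrt(2)*a)


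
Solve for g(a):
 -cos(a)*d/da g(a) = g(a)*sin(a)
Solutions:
 g(a) = C1*cos(a)


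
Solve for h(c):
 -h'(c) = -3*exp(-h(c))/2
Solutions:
 h(c) = log(C1 + 3*c/2)


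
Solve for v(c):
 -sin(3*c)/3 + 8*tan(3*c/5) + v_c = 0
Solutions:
 v(c) = C1 + 40*log(cos(3*c/5))/3 - cos(3*c)/9


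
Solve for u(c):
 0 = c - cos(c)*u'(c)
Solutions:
 u(c) = C1 + Integral(c/cos(c), c)


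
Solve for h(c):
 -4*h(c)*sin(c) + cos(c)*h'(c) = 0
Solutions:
 h(c) = C1/cos(c)^4


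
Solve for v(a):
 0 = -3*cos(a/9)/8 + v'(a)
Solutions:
 v(a) = C1 + 27*sin(a/9)/8


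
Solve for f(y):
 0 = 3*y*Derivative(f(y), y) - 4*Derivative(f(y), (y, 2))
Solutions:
 f(y) = C1 + C2*erfi(sqrt(6)*y/4)


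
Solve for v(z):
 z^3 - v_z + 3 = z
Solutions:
 v(z) = C1 + z^4/4 - z^2/2 + 3*z


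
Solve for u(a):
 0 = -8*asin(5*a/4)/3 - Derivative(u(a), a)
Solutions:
 u(a) = C1 - 8*a*asin(5*a/4)/3 - 8*sqrt(16 - 25*a^2)/15


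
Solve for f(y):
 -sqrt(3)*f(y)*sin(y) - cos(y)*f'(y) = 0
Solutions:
 f(y) = C1*cos(y)^(sqrt(3))


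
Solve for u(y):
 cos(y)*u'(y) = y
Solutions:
 u(y) = C1 + Integral(y/cos(y), y)


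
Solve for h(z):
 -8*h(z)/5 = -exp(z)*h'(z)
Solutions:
 h(z) = C1*exp(-8*exp(-z)/5)


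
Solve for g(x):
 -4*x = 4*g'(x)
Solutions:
 g(x) = C1 - x^2/2


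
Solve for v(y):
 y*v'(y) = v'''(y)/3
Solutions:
 v(y) = C1 + Integral(C2*airyai(3^(1/3)*y) + C3*airybi(3^(1/3)*y), y)


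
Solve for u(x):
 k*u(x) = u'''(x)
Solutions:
 u(x) = C1*exp(k^(1/3)*x) + C2*exp(k^(1/3)*x*(-1 + sqrt(3)*I)/2) + C3*exp(-k^(1/3)*x*(1 + sqrt(3)*I)/2)


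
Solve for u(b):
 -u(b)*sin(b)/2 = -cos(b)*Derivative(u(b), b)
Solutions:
 u(b) = C1/sqrt(cos(b))


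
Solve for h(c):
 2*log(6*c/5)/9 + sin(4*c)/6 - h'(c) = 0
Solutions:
 h(c) = C1 + 2*c*log(c)/9 - 2*c*log(5)/9 - 2*c/9 + 2*c*log(6)/9 - cos(4*c)/24


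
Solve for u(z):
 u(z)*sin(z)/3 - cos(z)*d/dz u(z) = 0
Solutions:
 u(z) = C1/cos(z)^(1/3)


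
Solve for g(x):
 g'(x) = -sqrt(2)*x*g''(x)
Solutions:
 g(x) = C1 + C2*x^(1 - sqrt(2)/2)


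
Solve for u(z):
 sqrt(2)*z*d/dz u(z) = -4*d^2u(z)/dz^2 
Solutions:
 u(z) = C1 + C2*erf(2^(3/4)*z/4)
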